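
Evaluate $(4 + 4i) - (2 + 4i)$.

(4 - 2) + (4 - 4)i = 2


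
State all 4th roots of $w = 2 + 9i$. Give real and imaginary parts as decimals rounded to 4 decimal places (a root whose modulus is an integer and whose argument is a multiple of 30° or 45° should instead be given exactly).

|w| = sqrt(85) ≈ 9.219544, arg(w) ≈ 77.471192°
Root modulus = sqrt(85)^(1/4) ≈ 1.742518
Root arguments: θ_k = (arg(w) + 360°k)/4 for k = 0, 1, ..., 3
Compute each root as (root modulus)(cos θ_k + i sin θ_k) using full-precision intermediates, then round to 4 decimal places.
Roots: 1.6439 + 0.5779i, -0.5779 + 1.6439i, -1.6439 - 0.5779i, 0.5779 - 1.6439i


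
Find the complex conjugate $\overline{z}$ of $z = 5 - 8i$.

If z = a + bi, then conjugate(z) = a - bi
conjugate(5 - 8i) = 5 + 8i


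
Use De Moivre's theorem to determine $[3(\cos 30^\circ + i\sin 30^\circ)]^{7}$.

By De Moivre: z^n = r^n(cos(nθ) + i sin(nθ))
= 3^7(cos(7*30°) + i sin(7*30°))
= 2187(cos 210° + i sin 210°)
= -2187*sqrt(3)/2 - (2187/2)i


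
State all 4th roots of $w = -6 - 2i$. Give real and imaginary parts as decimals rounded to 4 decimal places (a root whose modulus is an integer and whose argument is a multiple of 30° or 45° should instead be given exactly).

|w| = sqrt(40) ≈ 6.324555, arg(w) ≈ 198.434949°
Root modulus = sqrt(40)^(1/4) ≈ 1.585833
Root arguments: θ_k = (arg(w) + 360°k)/4 for k = 0, 1, ..., 3
Compute each root as (root modulus)(cos θ_k + i sin θ_k) using full-precision intermediates, then round to 4 decimal places.
Roots: 1.0276 + 1.2078i, -1.2078 + 1.0276i, -1.0276 - 1.2078i, 1.2078 - 1.0276i


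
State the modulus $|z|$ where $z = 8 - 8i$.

|z| = sqrt(a^2 + b^2) = sqrt(8^2 + (-8)^2) = sqrt(128) = sqrt(128)


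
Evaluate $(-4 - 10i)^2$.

(a + bi)^2 = a^2 - b^2 + 2abi
= (-4)^2 - (-10)^2 + 2*(-4)*(-10)i
= -84 + 80i


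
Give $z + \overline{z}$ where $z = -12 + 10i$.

z + conjugate(z) = (a + bi) + (a - bi) = 2a
= 2 * (-12) = -24


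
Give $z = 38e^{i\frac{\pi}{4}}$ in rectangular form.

a = r cos θ = 38 * sqrt(2)/2 = 19*sqrt(2)
b = r sin θ = 38 * sqrt(2)/2 = 19*sqrt(2)
z = 19*sqrt(2) + 19*sqrt(2)i


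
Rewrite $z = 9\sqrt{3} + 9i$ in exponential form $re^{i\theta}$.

r = |z| = sqrt((9*sqrt(3))^2 + (9)^2) = sqrt(243 + 81) = sqrt(324) = 18
θ = arctan(b/a) = arctan(9/15.5885) (quadrant-adjusted) = 30° = π/6
z = 18e^(i*π/6)


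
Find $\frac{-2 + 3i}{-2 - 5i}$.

Multiply numerator and denominator by conjugate (-2 + 5i):
= (-2 + 3i)(-2 + 5i) / ((-2)^2 + (-5)^2)
= (-11 - 16i) / 29
= -11/29 - (16/29)i


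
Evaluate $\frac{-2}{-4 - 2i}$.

Multiply numerator and denominator by conjugate (-4 + 2i):
= (-2)(-4 + 2i) / ((-4)^2 + (-2)^2)
= (8 - 4i) / 20
Divide through by 4: (2 - i) / 5
= 2/5 - (1/5)i


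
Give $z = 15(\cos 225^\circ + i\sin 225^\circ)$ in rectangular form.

a = r cos θ = 15 * -sqrt(2)/2 = -15*sqrt(2)/2
b = r sin θ = 15 * -sqrt(2)/2 = -15*sqrt(2)/2
z = -15*sqrt(2)/2 - (15*sqrt(2)/2)i


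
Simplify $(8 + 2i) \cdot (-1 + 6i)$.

(a1*a2 - b1*b2) + (a1*b2 + b1*a2)i
= (-8 - 12) + (48 + (-2))i
= -20 + 46i


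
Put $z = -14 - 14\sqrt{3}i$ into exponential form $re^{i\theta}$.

r = |z| = sqrt((-14)^2 + (-14*sqrt(3))^2) = sqrt(196 + 588) = sqrt(784) = 28
θ = arctan(b/a) = arctan(-24.2487/-14) (quadrant-adjusted) = -120° = -2π/3
z = 28e^(-i*2π/3)


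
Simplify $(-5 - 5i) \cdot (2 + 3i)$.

(a1*a2 - b1*b2) + (a1*b2 + b1*a2)i
= (-10 - (-15)) + (-15 + (-10))i
= 5 - 25i


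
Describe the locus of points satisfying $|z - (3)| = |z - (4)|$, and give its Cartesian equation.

|z - z1| = |z - z2| means z is equidistant from z1 and z2,
i.e. the perpendicular bisector of the segment from (3, 0) to (4, 0) (midpoint (7/2, 0)).
With z = x + yi, square both sides:
(x - 3)^2 + (y - 0)^2 = (x - 4)^2 + (y - 0)^2
The x^2 and y^2 terms cancel: 2x + 0y = 16 - 9 = 7
Simplify: x = 7/2
Locus: Perpendicular bisector of the segment from (3, 0) to (4, 0): the line x = 7/2


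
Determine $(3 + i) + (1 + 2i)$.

(3 + 1) + (1 + 2)i = 4 + 3i


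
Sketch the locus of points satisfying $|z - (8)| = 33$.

|z - z0| = r describes a circle centered at z0 with radius r
Here z0 = 8 and r = 33
Locus: Circle centered at (8, 0) with radius 33


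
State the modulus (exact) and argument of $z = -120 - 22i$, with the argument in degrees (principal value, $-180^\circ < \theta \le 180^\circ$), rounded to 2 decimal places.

|z| = sqrt((-120)^2 + (-22)^2) = 122
arg(z) = arctan(b/a) = arctan(-22/-120) (quadrant-adjusted) = -169.61°


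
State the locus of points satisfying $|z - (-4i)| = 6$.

|z - z0| = r describes a circle centered at z0 with radius r
Here z0 = -4i and r = 6
Locus: Circle centered at (0, -4) with radius 6


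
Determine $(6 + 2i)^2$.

(a + bi)^2 = a^2 - b^2 + 2abi
= 6^2 - 2^2 + 2*6*2i
= 32 + 24i


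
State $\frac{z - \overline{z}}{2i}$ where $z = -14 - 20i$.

z - conjugate(z) = 2bi
(z - conjugate(z))/(2i) = 2bi/(2i) = b = -20


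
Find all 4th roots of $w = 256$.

|w| = 256, arg(w) = 0°
Root modulus = 256^(1/4) = 4
Root arguments: θ_k = (0° + 360°k)/4 for k = 0, 1, ..., 3
Roots: 4, 4i, -4, -4i


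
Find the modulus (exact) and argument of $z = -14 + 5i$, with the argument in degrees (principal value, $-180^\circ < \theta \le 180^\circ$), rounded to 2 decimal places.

|z| = sqrt((-14)^2 + 5^2) = sqrt(221)
arg(z) = arctan(b/a) = arctan(5/-14) (quadrant-adjusted) = 160.35°


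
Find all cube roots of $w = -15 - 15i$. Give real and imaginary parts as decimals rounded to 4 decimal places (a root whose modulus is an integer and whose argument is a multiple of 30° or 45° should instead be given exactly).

|w| = sqrt(450) ≈ 21.213203, arg(w) = 225°
Root modulus = sqrt(450)^(1/3) ≈ 2.768229
Root arguments: θ_k = (225° + 360°k)/3 for k = 0, 1, ..., 2
Compute each root as (root modulus)(cos θ_k + i sin θ_k) using full-precision intermediates, then round to 4 decimal places.
Roots: 0.7165 + 2.6739i, -2.6739 - 0.7165i, 1.9574 - 1.9574i


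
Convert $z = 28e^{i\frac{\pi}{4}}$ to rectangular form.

a = r cos θ = 28 * sqrt(2)/2 = 14*sqrt(2)
b = r sin θ = 28 * sqrt(2)/2 = 14*sqrt(2)
z = 14*sqrt(2) + 14*sqrt(2)i


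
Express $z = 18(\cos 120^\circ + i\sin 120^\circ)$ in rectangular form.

a = r cos θ = 18 * -1/2 = -9
b = r sin θ = 18 * sqrt(3)/2 = 9*sqrt(3)
z = -9 + 9*sqrt(3)i


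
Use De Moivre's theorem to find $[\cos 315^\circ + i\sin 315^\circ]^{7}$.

By De Moivre: z^n = r^n(cos(nθ) + i sin(nθ))
= 1^7(cos(7*315°) + i sin(7*315°))
= 1(cos 45° + i sin 45°)
= sqrt(2)/2 + (sqrt(2)/2)i


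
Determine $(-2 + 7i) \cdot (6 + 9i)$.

(a1*a2 - b1*b2) + (a1*b2 + b1*a2)i
= (-12 - 63) + (-18 + 42)i
= -75 + 24i


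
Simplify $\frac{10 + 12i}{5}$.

Divisor is real, so divide each part by 5:
= 2 + (12/5)i


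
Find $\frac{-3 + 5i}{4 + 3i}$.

Multiply numerator and denominator by conjugate (4 - 3i):
= (-3 + 5i)(4 - 3i) / (4^2 + 3^2)
= (3 + 29i) / 25
= 3/25 + (29/25)i


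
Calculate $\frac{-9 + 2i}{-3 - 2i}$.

Multiply numerator and denominator by conjugate (-3 + 2i):
= (-9 + 2i)(-3 + 2i) / ((-3)^2 + (-2)^2)
= (23 - 24i) / 13
= 23/13 - (24/13)i


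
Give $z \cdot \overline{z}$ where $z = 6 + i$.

z * conjugate(z) = |z|^2 = a^2 + b^2
= 6^2 + 1^2 = 37


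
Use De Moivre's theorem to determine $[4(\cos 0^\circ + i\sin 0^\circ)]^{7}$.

By De Moivre: z^n = r^n(cos(nθ) + i sin(nθ))
= 4^7(cos(7*0°) + i sin(7*0°))
= 16384(cos 0° + i sin 0°)
= 16384


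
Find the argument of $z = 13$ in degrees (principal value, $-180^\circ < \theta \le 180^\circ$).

b = 0 and a > 0, so z lies on the positive real axis: θ = 0°


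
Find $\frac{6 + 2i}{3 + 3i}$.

Multiply numerator and denominator by conjugate (3 - 3i):
= (6 + 2i)(3 - 3i) / (3^2 + 3^2)
= (24 - 12i) / 18
Divide through by 6: (4 - 2i) / 3
= 4/3 - (2/3)i


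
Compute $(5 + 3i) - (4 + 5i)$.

(5 - 4) + (3 - 5)i = 1 - 2i


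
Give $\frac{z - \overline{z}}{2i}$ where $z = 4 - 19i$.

z - conjugate(z) = 2bi
(z - conjugate(z))/(2i) = 2bi/(2i) = b = -19


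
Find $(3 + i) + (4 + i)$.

(3 + 4) + (1 + 1)i = 7 + 2i


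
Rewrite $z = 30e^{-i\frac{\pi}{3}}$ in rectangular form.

a = r cos θ = 30 * 1/2 = 15
b = r sin θ = 30 * -sqrt(3)/2 = -15*sqrt(3)
z = 15 - 15*sqrt(3)i


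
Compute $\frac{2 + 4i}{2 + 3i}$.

Multiply numerator and denominator by conjugate (2 - 3i):
= (2 + 4i)(2 - 3i) / (2^2 + 3^2)
= (16 + 2i) / 13
= 16/13 + (2/13)i


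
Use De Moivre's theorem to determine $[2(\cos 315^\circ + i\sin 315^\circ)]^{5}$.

By De Moivre: z^n = r^n(cos(nθ) + i sin(nθ))
= 2^5(cos(5*315°) + i sin(5*315°))
= 32(cos 135° + i sin 135°)
= -16*sqrt(2) + 16*sqrt(2)i


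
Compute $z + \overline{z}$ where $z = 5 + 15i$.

z + conjugate(z) = (a + bi) + (a - bi) = 2a
= 2 * 5 = 10


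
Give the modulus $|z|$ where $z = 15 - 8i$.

|z| = sqrt(a^2 + b^2) = sqrt(15^2 + (-8)^2) = sqrt(289) = 17


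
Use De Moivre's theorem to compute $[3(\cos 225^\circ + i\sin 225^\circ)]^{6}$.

By De Moivre: z^n = r^n(cos(nθ) + i sin(nθ))
= 3^6(cos(6*225°) + i sin(6*225°))
= 729(cos 270° + i sin 270°)
= -729i


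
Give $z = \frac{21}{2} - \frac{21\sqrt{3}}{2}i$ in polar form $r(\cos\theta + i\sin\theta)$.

r = |z| = sqrt(a^2 + b^2) = sqrt((21/2)^2 + (-21*sqrt(3)/2)^2) = sqrt(441/4 + 1323/4) = sqrt(441) = 21
θ = arctan(b/a) = arctan(-18.1865/10.5) (quadrant-adjusted) = 300°
z = 21(cos 300° + i sin 300°)


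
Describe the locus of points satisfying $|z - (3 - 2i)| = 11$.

|z - z0| = r describes a circle centered at z0 with radius r
Here z0 = 3 - 2i and r = 11
Locus: Circle centered at (3, -2) with radius 11


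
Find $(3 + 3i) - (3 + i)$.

(3 - 3) + (3 - 1)i = 2i


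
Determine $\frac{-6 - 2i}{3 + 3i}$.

Multiply numerator and denominator by conjugate (3 - 3i):
= (-6 - 2i)(3 - 3i) / (3^2 + 3^2)
= (-24 + 12i) / 18
Divide through by 6: (-4 + 2i) / 3
= -4/3 + (2/3)i


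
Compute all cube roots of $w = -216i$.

|w| = 216, arg(w) = 270°
Root modulus = 216^(1/3) = 6
Root arguments: θ_k = (270° + 360°k)/3 for k = 0, 1, ..., 2
Roots: 6i, -3*sqrt(3) - 3i, 3*sqrt(3) - 3i


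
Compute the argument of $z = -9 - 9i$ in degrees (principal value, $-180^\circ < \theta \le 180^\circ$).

θ = arctan(b/a) = arctan(-9/-9) (quadrant-adjusted) = -135°


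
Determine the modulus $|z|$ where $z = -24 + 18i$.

|z| = sqrt(a^2 + b^2) = sqrt((-24)^2 + 18^2) = sqrt(900) = 30


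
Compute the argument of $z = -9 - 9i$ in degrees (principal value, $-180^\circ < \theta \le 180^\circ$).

θ = arctan(b/a) = arctan(-9/-9) (quadrant-adjusted) = -135°


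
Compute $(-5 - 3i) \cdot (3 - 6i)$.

(a1*a2 - b1*b2) + (a1*b2 + b1*a2)i
= (-15 - 18) + (30 + (-9))i
= -33 + 21i


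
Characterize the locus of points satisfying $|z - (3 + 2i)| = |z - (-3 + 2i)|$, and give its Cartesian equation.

|z - z1| = |z - z2| means z is equidistant from z1 and z2,
i.e. the perpendicular bisector of the segment from (3, 2) to (-3, 2) (midpoint (0, 2)).
With z = x + yi, square both sides:
(x - 3)^2 + (y - 2)^2 = (x - (-3))^2 + (y - 2)^2
The x^2 and y^2 terms cancel: -12x + 0y = 13 - 13 = 0
Simplify: x = 0
Locus: Perpendicular bisector of the segment from (3, 2) to (-3, 2): the line x = 0


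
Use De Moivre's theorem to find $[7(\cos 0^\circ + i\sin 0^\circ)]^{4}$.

By De Moivre: z^n = r^n(cos(nθ) + i sin(nθ))
= 7^4(cos(4*0°) + i sin(4*0°))
= 2401(cos 0° + i sin 0°)
= 2401


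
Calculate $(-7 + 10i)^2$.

(a + bi)^2 = a^2 - b^2 + 2abi
= (-7)^2 - 10^2 + 2*(-7)*10i
= -51 - 140i


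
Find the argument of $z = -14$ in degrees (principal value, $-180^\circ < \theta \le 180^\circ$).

b = 0 and a < 0, so z lies on the negative real axis: θ = 180°


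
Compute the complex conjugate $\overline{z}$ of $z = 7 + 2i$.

If z = a + bi, then conjugate(z) = a - bi
conjugate(7 + 2i) = 7 - 2i


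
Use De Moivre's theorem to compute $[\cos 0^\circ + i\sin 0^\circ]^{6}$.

By De Moivre: z^n = r^n(cos(nθ) + i sin(nθ))
= 1^6(cos(6*0°) + i sin(6*0°))
= 1(cos 0° + i sin 0°)
= 1


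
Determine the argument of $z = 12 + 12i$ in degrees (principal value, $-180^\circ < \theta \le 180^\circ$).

θ = arctan(b/a) = arctan(12/12) (quadrant-adjusted) = 45°


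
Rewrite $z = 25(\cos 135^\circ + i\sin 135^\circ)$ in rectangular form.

a = r cos θ = 25 * -sqrt(2)/2 = -25*sqrt(2)/2
b = r sin θ = 25 * sqrt(2)/2 = 25*sqrt(2)/2
z = -25*sqrt(2)/2 + (25*sqrt(2)/2)i


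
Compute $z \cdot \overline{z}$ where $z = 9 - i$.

z * conjugate(z) = |z|^2 = a^2 + b^2
= 9^2 + (-1)^2 = 82


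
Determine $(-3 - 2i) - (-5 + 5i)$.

(-3 - (-5)) + (-2 - 5)i = 2 - 7i


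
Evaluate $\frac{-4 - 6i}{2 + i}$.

Multiply numerator and denominator by conjugate (2 - i):
= (-4 - 6i)(2 - i) / (2^2 + 1^2)
= (-14 - 8i) / 5
= -14/5 - (8/5)i


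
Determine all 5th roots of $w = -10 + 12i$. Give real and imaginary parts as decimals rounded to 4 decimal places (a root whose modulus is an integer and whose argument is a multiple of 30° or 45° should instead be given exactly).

|w| = sqrt(244) ≈ 15.620499, arg(w) ≈ 129.805571°
Root modulus = sqrt(244)^(1/5) ≈ 1.732762
Root arguments: θ_k = (arg(w) + 360°k)/5 for k = 0, 1, ..., 4
Compute each root as (root modulus)(cos θ_k + i sin θ_k) using full-precision intermediates, then round to 4 decimal places.
Roots: 1.5579 + 0.7585i, -0.2400 + 1.7161i, -1.7062 + 0.3020i, -0.8145 - 1.5294i, 1.2028 - 1.2473i


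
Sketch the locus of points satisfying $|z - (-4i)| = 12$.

|z - z0| = r describes a circle centered at z0 with radius r
Here z0 = -4i and r = 12
Locus: Circle centered at (0, -4) with radius 12


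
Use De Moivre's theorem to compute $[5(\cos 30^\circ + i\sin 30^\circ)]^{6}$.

By De Moivre: z^n = r^n(cos(nθ) + i sin(nθ))
= 5^6(cos(6*30°) + i sin(6*30°))
= 15625(cos 180° + i sin 180°)
= -15625


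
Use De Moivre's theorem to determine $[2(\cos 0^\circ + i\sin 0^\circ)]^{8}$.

By De Moivre: z^n = r^n(cos(nθ) + i sin(nθ))
= 2^8(cos(8*0°) + i sin(8*0°))
= 256(cos 0° + i sin 0°)
= 256


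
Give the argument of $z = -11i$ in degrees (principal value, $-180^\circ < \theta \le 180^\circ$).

a = 0 and b < 0, so z lies on the negative imaginary axis: θ = -90°


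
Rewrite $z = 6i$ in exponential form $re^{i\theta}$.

r = |z| = sqrt((0)^2 + (6)^2) = sqrt(0 + 36) = sqrt(36) = 6
a = 0 and b > 0, so z lies on the positive imaginary axis: θ = 90° = π/2
z = 6e^(i*π/2)


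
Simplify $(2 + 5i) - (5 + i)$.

(2 - 5) + (5 - 1)i = -3 + 4i


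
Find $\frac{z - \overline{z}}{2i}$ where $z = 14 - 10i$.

z - conjugate(z) = 2bi
(z - conjugate(z))/(2i) = 2bi/(2i) = b = -10


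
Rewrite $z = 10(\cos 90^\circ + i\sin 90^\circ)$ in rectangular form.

a = r cos θ = 10 * 0 = 0
b = r sin θ = 10 * 1 = 10
z = 10i


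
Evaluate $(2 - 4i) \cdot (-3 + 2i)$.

(a1*a2 - b1*b2) + (a1*b2 + b1*a2)i
= (-6 - (-8)) + (4 + 12)i
= 2 + 16i


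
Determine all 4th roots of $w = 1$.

|w| = 1, arg(w) = 0°
Root modulus = 1^(1/4) = 1
Root arguments: θ_k = (0° + 360°k)/4 for k = 0, 1, ..., 3
Roots: 1, i, -1, -i


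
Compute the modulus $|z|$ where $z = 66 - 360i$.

|z| = sqrt(a^2 + b^2) = sqrt(66^2 + (-360)^2) = sqrt(133956) = 366


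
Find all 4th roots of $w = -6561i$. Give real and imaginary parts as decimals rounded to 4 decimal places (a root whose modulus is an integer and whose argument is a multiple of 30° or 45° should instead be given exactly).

|w| = 6561, arg(w) = 270°
Root modulus = 6561^(1/4) = 9
Root arguments: θ_k = (270° + 360°k)/4 for k = 0, 1, ..., 3
Compute each root as (root modulus)(cos θ_k + i sin θ_k) using full-precision intermediates, then round to 4 decimal places.
Roots: 3.4442 + 8.3149i, -8.3149 + 3.4442i, -3.4442 - 8.3149i, 8.3149 - 3.4442i


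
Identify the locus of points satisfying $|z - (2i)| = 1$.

|z - z0| = r describes a circle centered at z0 with radius r
Here z0 = 2i and r = 1
Locus: Circle centered at (0, 2) with radius 1


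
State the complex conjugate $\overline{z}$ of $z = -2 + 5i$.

If z = a + bi, then conjugate(z) = a - bi
conjugate(-2 + 5i) = -2 - 5i


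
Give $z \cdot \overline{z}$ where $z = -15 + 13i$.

z * conjugate(z) = |z|^2 = a^2 + b^2
= (-15)^2 + 13^2 = 394


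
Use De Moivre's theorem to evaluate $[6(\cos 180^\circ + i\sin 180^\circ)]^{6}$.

By De Moivre: z^n = r^n(cos(nθ) + i sin(nθ))
= 6^6(cos(6*180°) + i sin(6*180°))
= 46656(cos 0° + i sin 0°)
= 46656


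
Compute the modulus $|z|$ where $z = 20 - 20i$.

|z| = sqrt(a^2 + b^2) = sqrt(20^2 + (-20)^2) = sqrt(800) = sqrt(800)


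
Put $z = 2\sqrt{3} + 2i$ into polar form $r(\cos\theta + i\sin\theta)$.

r = |z| = sqrt(a^2 + b^2) = sqrt((2*sqrt(3))^2 + (2)^2) = sqrt(12 + 4) = sqrt(16) = 4
θ = arctan(b/a) = arctan(2/3.4641) (quadrant-adjusted) = 30°
z = 4(cos 30° + i sin 30°)


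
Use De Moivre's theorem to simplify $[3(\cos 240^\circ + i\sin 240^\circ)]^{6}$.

By De Moivre: z^n = r^n(cos(nθ) + i sin(nθ))
= 3^6(cos(6*240°) + i sin(6*240°))
= 729(cos 0° + i sin 0°)
= 729


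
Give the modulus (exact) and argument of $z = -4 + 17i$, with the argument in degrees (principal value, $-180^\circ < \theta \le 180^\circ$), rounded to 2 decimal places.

|z| = sqrt((-4)^2 + 17^2) = sqrt(305)
arg(z) = arctan(b/a) = arctan(17/-4) (quadrant-adjusted) = 103.24°


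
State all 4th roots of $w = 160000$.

|w| = 160000, arg(w) = 0°
Root modulus = 160000^(1/4) = 20
Root arguments: θ_k = (0° + 360°k)/4 for k = 0, 1, ..., 3
Roots: 20, 20i, -20, -20i


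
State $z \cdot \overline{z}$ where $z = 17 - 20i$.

z * conjugate(z) = |z|^2 = a^2 + b^2
= 17^2 + (-20)^2 = 689


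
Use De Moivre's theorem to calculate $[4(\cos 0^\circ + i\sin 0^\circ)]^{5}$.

By De Moivre: z^n = r^n(cos(nθ) + i sin(nθ))
= 4^5(cos(5*0°) + i sin(5*0°))
= 1024(cos 0° + i sin 0°)
= 1024


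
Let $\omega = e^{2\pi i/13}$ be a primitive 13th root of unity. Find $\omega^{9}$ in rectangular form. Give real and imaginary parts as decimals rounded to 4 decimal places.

ω^9 = e^(2πi·9/13) = e^(i·18π/13)
= cos(18π/13) + i sin(18π/13)
= -0.3546 - 0.9350i


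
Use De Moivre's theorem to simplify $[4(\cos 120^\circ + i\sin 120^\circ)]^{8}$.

By De Moivre: z^n = r^n(cos(nθ) + i sin(nθ))
= 4^8(cos(8*120°) + i sin(8*120°))
= 65536(cos 240° + i sin 240°)
= -32768 - 32768*sqrt(3)i


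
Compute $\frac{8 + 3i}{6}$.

Divisor is real, so divide each part by 6:
= 4/3 + (1/2)i


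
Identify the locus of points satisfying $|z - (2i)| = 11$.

|z - z0| = r describes a circle centered at z0 with radius r
Here z0 = 2i and r = 11
Locus: Circle centered at (0, 2) with radius 11


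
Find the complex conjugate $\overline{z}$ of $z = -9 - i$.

If z = a + bi, then conjugate(z) = a - bi
conjugate(-9 - i) = -9 + i


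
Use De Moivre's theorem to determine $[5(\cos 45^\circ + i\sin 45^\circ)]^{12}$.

By De Moivre: z^n = r^n(cos(nθ) + i sin(nθ))
= 5^12(cos(12*45°) + i sin(12*45°))
= 244140625(cos 180° + i sin 180°)
= -244140625


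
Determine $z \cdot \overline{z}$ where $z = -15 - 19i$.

z * conjugate(z) = |z|^2 = a^2 + b^2
= (-15)^2 + (-19)^2 = 586


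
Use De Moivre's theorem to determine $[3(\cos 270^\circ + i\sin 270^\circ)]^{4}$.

By De Moivre: z^n = r^n(cos(nθ) + i sin(nθ))
= 3^4(cos(4*270°) + i sin(4*270°))
= 81(cos 0° + i sin 0°)
= 81


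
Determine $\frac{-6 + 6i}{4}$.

Divisor is real, so divide each part by 4:
= -3/2 + (3/2)i


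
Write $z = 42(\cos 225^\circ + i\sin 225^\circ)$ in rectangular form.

a = r cos θ = 42 * -sqrt(2)/2 = -21*sqrt(2)
b = r sin θ = 42 * -sqrt(2)/2 = -21*sqrt(2)
z = -21*sqrt(2) - 21*sqrt(2)i


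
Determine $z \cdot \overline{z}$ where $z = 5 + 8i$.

z * conjugate(z) = |z|^2 = a^2 + b^2
= 5^2 + 8^2 = 89


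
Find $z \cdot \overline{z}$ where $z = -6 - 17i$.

z * conjugate(z) = |z|^2 = a^2 + b^2
= (-6)^2 + (-17)^2 = 325


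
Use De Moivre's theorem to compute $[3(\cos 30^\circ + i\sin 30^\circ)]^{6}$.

By De Moivre: z^n = r^n(cos(nθ) + i sin(nθ))
= 3^6(cos(6*30°) + i sin(6*30°))
= 729(cos 180° + i sin 180°)
= -729


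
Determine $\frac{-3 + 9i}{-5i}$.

Multiply numerator and denominator by conjugate (5i):
= (-3 + 9i)(5i) / (0^2 + (-5)^2)
= (-45 - 15i) / 25
Divide through by 5: (-9 - 3i) / 5
= -9/5 - (3/5)i


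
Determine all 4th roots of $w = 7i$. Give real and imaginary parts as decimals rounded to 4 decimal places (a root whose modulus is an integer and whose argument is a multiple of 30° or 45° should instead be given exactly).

|w| = 7, arg(w) = 90°
Root modulus = 7^(1/4) ≈ 1.626577
Root arguments: θ_k = (90° + 360°k)/4 for k = 0, 1, ..., 3
Compute each root as (root modulus)(cos θ_k + i sin θ_k) using full-precision intermediates, then round to 4 decimal places.
Roots: 1.5028 + 0.6225i, -0.6225 + 1.5028i, -1.5028 - 0.6225i, 0.6225 - 1.5028i


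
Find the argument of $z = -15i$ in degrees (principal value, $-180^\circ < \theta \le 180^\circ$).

a = 0 and b < 0, so z lies on the negative imaginary axis: θ = -90°


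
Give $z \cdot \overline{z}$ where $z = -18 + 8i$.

z * conjugate(z) = |z|^2 = a^2 + b^2
= (-18)^2 + 8^2 = 388


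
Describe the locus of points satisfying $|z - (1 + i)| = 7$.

|z - z0| = r describes a circle centered at z0 with radius r
Here z0 = 1 + i and r = 7
Locus: Circle centered at (1, 1) with radius 7


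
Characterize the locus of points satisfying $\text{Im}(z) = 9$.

Im(z) = y where z = x + yi; the equation y = 9 is satisfied by all points with that y-coordinate
Locus: Horizontal line y = 9


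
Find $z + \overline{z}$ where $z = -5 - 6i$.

z + conjugate(z) = (a + bi) + (a - bi) = 2a
= 2 * (-5) = -10


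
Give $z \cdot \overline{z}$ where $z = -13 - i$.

z * conjugate(z) = |z|^2 = a^2 + b^2
= (-13)^2 + (-1)^2 = 170


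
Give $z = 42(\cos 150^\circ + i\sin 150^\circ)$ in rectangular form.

a = r cos θ = 42 * -sqrt(3)/2 = -21*sqrt(3)
b = r sin θ = 42 * 1/2 = 21
z = -21*sqrt(3) + 21i


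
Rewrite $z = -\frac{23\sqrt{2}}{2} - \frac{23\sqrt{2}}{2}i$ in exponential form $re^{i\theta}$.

r = |z| = sqrt((-23*sqrt(2)/2)^2 + (-23*sqrt(2)/2)^2) = sqrt(529/2 + 529/2) = sqrt(529) = 23
θ = arctan(b/a) = arctan(-16.2635/-16.2635) (quadrant-adjusted) = -135° = -3π/4
z = 23e^(-i*3π/4)


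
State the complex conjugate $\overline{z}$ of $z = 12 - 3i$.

If z = a + bi, then conjugate(z) = a - bi
conjugate(12 - 3i) = 12 + 3i


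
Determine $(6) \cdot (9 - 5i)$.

(a1*a2 - b1*b2) + (a1*b2 + b1*a2)i
= (54 - 0) + (-30 + 0)i
= 54 - 30i


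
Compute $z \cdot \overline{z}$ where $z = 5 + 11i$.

z * conjugate(z) = |z|^2 = a^2 + b^2
= 5^2 + 11^2 = 146


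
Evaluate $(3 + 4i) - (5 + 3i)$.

(3 - 5) + (4 - 3)i = -2 + i


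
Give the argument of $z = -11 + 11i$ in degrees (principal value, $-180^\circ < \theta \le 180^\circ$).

θ = arctan(b/a) = arctan(11/-11) (quadrant-adjusted) = 135°


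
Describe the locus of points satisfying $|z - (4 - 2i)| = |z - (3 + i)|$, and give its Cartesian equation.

|z - z1| = |z - z2| means z is equidistant from z1 and z2,
i.e. the perpendicular bisector of the segment from (4, -2) to (3, 1) (midpoint (7/2, -1/2)).
With z = x + yi, square both sides:
(x - 4)^2 + (y - (-2))^2 = (x - 3)^2 + (y - 1)^2
The x^2 and y^2 terms cancel: -2x + 6y = 10 - 20 = -10
Simplify: x - 3y = 5
Locus: Perpendicular bisector of the segment from (4, -2) to (3, 1): the line x - 3y = 5


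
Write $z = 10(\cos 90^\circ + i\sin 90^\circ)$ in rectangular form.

a = r cos θ = 10 * 0 = 0
b = r sin θ = 10 * 1 = 10
z = 10i


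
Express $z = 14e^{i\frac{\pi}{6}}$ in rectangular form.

a = r cos θ = 14 * sqrt(3)/2 = 7*sqrt(3)
b = r sin θ = 14 * 1/2 = 7
z = 7*sqrt(3) + 7i


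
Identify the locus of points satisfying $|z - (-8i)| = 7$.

|z - z0| = r describes a circle centered at z0 with radius r
Here z0 = -8i and r = 7
Locus: Circle centered at (0, -8) with radius 7


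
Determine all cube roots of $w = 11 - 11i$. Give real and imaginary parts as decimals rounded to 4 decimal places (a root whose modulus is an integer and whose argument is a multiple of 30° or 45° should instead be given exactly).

|w| = sqrt(242) ≈ 15.556349, arg(w) = 315°
Root modulus = sqrt(242)^(1/3) ≈ 2.496333
Root arguments: θ_k = (315° + 360°k)/3 for k = 0, 1, ..., 2
Compute each root as (root modulus)(cos θ_k + i sin θ_k) using full-precision intermediates, then round to 4 decimal places.
Roots: -0.6461 + 2.4113i, -1.7652 - 1.7652i, 2.4113 - 0.6461i


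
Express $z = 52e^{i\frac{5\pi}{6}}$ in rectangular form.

a = r cos θ = 52 * -sqrt(3)/2 = -26*sqrt(3)
b = r sin θ = 52 * 1/2 = 26
z = -26*sqrt(3) + 26i


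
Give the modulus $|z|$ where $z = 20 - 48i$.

|z| = sqrt(a^2 + b^2) = sqrt(20^2 + (-48)^2) = sqrt(2704) = 52


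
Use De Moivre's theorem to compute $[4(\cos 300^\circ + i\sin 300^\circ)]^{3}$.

By De Moivre: z^n = r^n(cos(nθ) + i sin(nθ))
= 4^3(cos(3*300°) + i sin(3*300°))
= 64(cos 180° + i sin 180°)
= -64


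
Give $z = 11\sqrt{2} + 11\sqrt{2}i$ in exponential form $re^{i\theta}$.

r = |z| = sqrt((11*sqrt(2))^2 + (11*sqrt(2))^2) = sqrt(242 + 242) = sqrt(484) = 22
θ = arctan(b/a) = arctan(15.5563/15.5563) (quadrant-adjusted) = 45° = π/4
z = 22e^(i*π/4)


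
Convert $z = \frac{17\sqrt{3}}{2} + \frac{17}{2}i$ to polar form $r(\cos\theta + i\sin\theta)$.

r = |z| = sqrt(a^2 + b^2) = sqrt((17*sqrt(3)/2)^2 + (17/2)^2) = sqrt(867/4 + 289/4) = sqrt(289) = 17
θ = arctan(b/a) = arctan(8.5/14.7224) (quadrant-adjusted) = 30°
z = 17(cos 30° + i sin 30°)


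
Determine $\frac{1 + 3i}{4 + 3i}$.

Multiply numerator and denominator by conjugate (4 - 3i):
= (1 + 3i)(4 - 3i) / (4^2 + 3^2)
= (13 + 9i) / 25
= 13/25 + (9/25)i


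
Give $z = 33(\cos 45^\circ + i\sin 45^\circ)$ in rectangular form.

a = r cos θ = 33 * sqrt(2)/2 = 33*sqrt(2)/2
b = r sin θ = 33 * sqrt(2)/2 = 33*sqrt(2)/2
z = 33*sqrt(2)/2 + (33*sqrt(2)/2)i


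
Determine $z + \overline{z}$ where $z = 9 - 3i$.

z + conjugate(z) = (a + bi) + (a - bi) = 2a
= 2 * 9 = 18


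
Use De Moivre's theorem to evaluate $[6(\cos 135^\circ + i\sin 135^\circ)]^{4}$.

By De Moivre: z^n = r^n(cos(nθ) + i sin(nθ))
= 6^4(cos(4*135°) + i sin(4*135°))
= 1296(cos 180° + i sin 180°)
= -1296


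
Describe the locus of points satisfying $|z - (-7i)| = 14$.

|z - z0| = r describes a circle centered at z0 with radius r
Here z0 = -7i and r = 14
Locus: Circle centered at (0, -7) with radius 14


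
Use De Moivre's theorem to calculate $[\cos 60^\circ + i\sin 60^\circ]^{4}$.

By De Moivre: z^n = r^n(cos(nθ) + i sin(nθ))
= 1^4(cos(4*60°) + i sin(4*60°))
= 1(cos 240° + i sin 240°)
= -1/2 - (sqrt(3)/2)i


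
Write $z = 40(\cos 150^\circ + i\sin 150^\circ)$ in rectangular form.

a = r cos θ = 40 * -sqrt(3)/2 = -20*sqrt(3)
b = r sin θ = 40 * 1/2 = 20
z = -20*sqrt(3) + 20i


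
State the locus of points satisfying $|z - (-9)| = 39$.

|z - z0| = r describes a circle centered at z0 with radius r
Here z0 = -9 and r = 39
Locus: Circle centered at (-9, 0) with radius 39


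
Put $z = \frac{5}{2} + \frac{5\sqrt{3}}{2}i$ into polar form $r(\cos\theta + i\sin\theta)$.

r = |z| = sqrt(a^2 + b^2) = sqrt((5/2)^2 + (5*sqrt(3)/2)^2) = sqrt(25/4 + 75/4) = sqrt(25) = 5
θ = arctan(b/a) = arctan(4.3301/2.5) (quadrant-adjusted) = 60°
z = 5(cos 60° + i sin 60°)


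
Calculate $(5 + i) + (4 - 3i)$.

(5 + 4) + (1 + (-3))i = 9 - 2i


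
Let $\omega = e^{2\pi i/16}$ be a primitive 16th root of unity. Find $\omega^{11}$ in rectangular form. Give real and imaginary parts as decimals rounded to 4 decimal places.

ω^11 = e^(2πi·11/16) = e^(i·11π/8)
= cos(11π/8) + i sin(11π/8)
= -0.3827 - 0.9239i


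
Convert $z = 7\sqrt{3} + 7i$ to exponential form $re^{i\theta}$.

r = |z| = sqrt((7*sqrt(3))^2 + (7)^2) = sqrt(147 + 49) = sqrt(196) = 14
θ = arctan(b/a) = arctan(7/12.1244) (quadrant-adjusted) = 30° = π/6
z = 14e^(i*π/6)


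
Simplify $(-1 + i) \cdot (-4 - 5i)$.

(a1*a2 - b1*b2) + (a1*b2 + b1*a2)i
= (4 - (-5)) + (5 + (-4))i
= 9 + i


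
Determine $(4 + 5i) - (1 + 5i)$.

(4 - 1) + (5 - 5)i = 3


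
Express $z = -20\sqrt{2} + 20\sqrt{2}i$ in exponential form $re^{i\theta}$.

r = |z| = sqrt((-20*sqrt(2))^2 + (20*sqrt(2))^2) = sqrt(800 + 800) = sqrt(1600) = 40
θ = arctan(b/a) = arctan(28.2843/-28.2843) (quadrant-adjusted) = 135° = 3π/4
z = 40e^(i*3π/4)


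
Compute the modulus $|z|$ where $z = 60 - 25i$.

|z| = sqrt(a^2 + b^2) = sqrt(60^2 + (-25)^2) = sqrt(4225) = 65


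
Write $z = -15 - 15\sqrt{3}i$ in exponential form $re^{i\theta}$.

r = |z| = sqrt((-15)^2 + (-15*sqrt(3))^2) = sqrt(225 + 675) = sqrt(900) = 30
θ = arctan(b/a) = arctan(-25.9808/-15) (quadrant-adjusted) = -120° = -2π/3
z = 30e^(-i*2π/3)


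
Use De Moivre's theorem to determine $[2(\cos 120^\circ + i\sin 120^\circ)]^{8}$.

By De Moivre: z^n = r^n(cos(nθ) + i sin(nθ))
= 2^8(cos(8*120°) + i sin(8*120°))
= 256(cos 240° + i sin 240°)
= -128 - 128*sqrt(3)i


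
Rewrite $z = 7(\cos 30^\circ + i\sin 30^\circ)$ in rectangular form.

a = r cos θ = 7 * sqrt(3)/2 = 7*sqrt(3)/2
b = r sin θ = 7 * 1/2 = 7/2
z = 7*sqrt(3)/2 + (7/2)i


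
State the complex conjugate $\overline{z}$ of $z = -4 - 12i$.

If z = a + bi, then conjugate(z) = a - bi
conjugate(-4 - 12i) = -4 + 12i


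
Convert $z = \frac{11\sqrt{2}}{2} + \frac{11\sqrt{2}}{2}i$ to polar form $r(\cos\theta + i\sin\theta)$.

r = |z| = sqrt(a^2 + b^2) = sqrt((11*sqrt(2)/2)^2 + (11*sqrt(2)/2)^2) = sqrt(121/2 + 121/2) = sqrt(121) = 11
θ = arctan(b/a) = arctan(7.7782/7.7782) (quadrant-adjusted) = 45°
z = 11(cos 45° + i sin 45°)


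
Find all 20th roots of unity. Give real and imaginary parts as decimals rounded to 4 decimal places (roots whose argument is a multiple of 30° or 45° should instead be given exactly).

ω_k = e^(2πik/20) = cos(2πk/20) + i sin(2πk/20) for k = 0, 1, ..., 19
Roots: 1, 0.9511 + 0.3090i, 0.8090 + 0.5878i, 0.5878 + 0.8090i, 0.3090 + 0.9511i, i, -0.3090 + 0.9511i, -0.5878 + 0.8090i, -0.8090 + 0.5878i, -0.9511 + 0.3090i, -1, -0.9511 - 0.3090i, -0.8090 - 0.5878i, -0.5878 - 0.8090i, -0.3090 - 0.9511i, -i, 0.3090 - 0.9511i, 0.5878 - 0.8090i, 0.8090 - 0.5878i, 0.9511 - 0.3090i


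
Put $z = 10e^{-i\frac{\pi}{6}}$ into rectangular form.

a = r cos θ = 10 * sqrt(3)/2 = 5*sqrt(3)
b = r sin θ = 10 * -1/2 = -5
z = 5*sqrt(3) - 5i


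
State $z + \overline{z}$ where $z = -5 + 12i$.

z + conjugate(z) = (a + bi) + (a - bi) = 2a
= 2 * (-5) = -10


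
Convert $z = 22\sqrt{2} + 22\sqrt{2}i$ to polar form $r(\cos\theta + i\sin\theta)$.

r = |z| = sqrt(a^2 + b^2) = sqrt((22*sqrt(2))^2 + (22*sqrt(2))^2) = sqrt(968 + 968) = sqrt(1936) = 44
θ = arctan(b/a) = arctan(31.1127/31.1127) (quadrant-adjusted) = 45°
z = 44(cos 45° + i sin 45°)


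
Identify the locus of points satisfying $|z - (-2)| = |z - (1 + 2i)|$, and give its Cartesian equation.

|z - z1| = |z - z2| means z is equidistant from z1 and z2,
i.e. the perpendicular bisector of the segment from (-2, 0) to (1, 2) (midpoint (-1/2, 1)).
With z = x + yi, square both sides:
(x - (-2))^2 + (y - 0)^2 = (x - 1)^2 + (y - 2)^2
The x^2 and y^2 terms cancel: 6x + 4y = 5 - 4 = 1
Simplify: 6x + 4y = 1
Locus: Perpendicular bisector of the segment from (-2, 0) to (1, 2): the line 6x + 4y = 1


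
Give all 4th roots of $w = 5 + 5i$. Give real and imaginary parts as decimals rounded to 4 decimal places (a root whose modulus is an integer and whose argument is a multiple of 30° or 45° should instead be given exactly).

|w| = sqrt(50) ≈ 7.071068, arg(w) = 45°
Root modulus = sqrt(50)^(1/4) ≈ 1.630689
Root arguments: θ_k = (45° + 360°k)/4 for k = 0, 1, ..., 3
Compute each root as (root modulus)(cos θ_k + i sin θ_k) using full-precision intermediates, then round to 4 decimal places.
Roots: 1.5994 + 0.3181i, -0.3181 + 1.5994i, -1.5994 - 0.3181i, 0.3181 - 1.5994i


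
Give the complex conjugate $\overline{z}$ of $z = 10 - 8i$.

If z = a + bi, then conjugate(z) = a - bi
conjugate(10 - 8i) = 10 + 8i


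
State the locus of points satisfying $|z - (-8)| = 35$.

|z - z0| = r describes a circle centered at z0 with radius r
Here z0 = -8 and r = 35
Locus: Circle centered at (-8, 0) with radius 35


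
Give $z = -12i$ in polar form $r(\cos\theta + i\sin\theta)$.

r = |z| = sqrt(a^2 + b^2) = sqrt((0)^2 + (-12)^2) = sqrt(0 + 144) = sqrt(144) = 12
a = 0 and b < 0, so z lies on the negative imaginary axis: θ = 270°
z = 12(cos 270° + i sin 270°)


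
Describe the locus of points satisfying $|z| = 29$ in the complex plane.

|z| = 29 means sqrt(x^2 + y^2) = 29
This is a circle of radius 29 centered at the origin


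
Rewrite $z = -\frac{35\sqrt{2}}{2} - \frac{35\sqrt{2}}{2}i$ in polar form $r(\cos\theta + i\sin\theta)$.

r = |z| = sqrt(a^2 + b^2) = sqrt((-35*sqrt(2)/2)^2 + (-35*sqrt(2)/2)^2) = sqrt(1225/2 + 1225/2) = sqrt(1225) = 35
θ = arctan(b/a) = arctan(-24.7487/-24.7487) (quadrant-adjusted) = 225°
z = 35(cos 225° + i sin 225°)


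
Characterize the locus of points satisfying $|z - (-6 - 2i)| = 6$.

|z - z0| = r describes a circle centered at z0 with radius r
Here z0 = -6 - 2i and r = 6
Locus: Circle centered at (-6, -2) with radius 6


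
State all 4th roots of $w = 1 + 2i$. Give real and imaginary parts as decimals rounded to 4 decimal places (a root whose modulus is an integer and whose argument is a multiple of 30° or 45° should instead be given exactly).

|w| = sqrt(5) ≈ 2.236068, arg(w) ≈ 63.434949°
Root modulus = sqrt(5)^(1/4) ≈ 1.222845
Root arguments: θ_k = (arg(w) + 360°k)/4 for k = 0, 1, ..., 3
Compute each root as (root modulus)(cos θ_k + i sin θ_k) using full-precision intermediates, then round to 4 decimal places.
Roots: 1.1763 + 0.3342i, -0.3342 + 1.1763i, -1.1763 - 0.3342i, 0.3342 - 1.1763i


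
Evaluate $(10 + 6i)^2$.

(a + bi)^2 = a^2 - b^2 + 2abi
= 10^2 - 6^2 + 2*10*6i
= 64 + 120i


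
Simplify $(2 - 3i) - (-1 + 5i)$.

(2 - (-1)) + (-3 - 5)i = 3 - 8i


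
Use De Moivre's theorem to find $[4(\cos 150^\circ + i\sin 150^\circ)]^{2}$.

By De Moivre: z^n = r^n(cos(nθ) + i sin(nθ))
= 4^2(cos(2*150°) + i sin(2*150°))
= 16(cos 300° + i sin 300°)
= 8 - 8*sqrt(3)i


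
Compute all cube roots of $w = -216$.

|w| = 216, arg(w) = 180°
Root modulus = 216^(1/3) = 6
Root arguments: θ_k = (180° + 360°k)/3 for k = 0, 1, ..., 2
Roots: 3 + 3*sqrt(3)i, -6, 3 - 3*sqrt(3)i


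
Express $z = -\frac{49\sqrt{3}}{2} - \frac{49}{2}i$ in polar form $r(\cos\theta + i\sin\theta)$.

r = |z| = sqrt(a^2 + b^2) = sqrt((-49*sqrt(3)/2)^2 + (-49/2)^2) = sqrt(7203/4 + 2401/4) = sqrt(2401) = 49
θ = arctan(b/a) = arctan(-24.5/-42.4352) (quadrant-adjusted) = 210°
z = 49(cos 210° + i sin 210°)


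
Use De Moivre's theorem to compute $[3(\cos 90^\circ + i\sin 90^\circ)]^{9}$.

By De Moivre: z^n = r^n(cos(nθ) + i sin(nθ))
= 3^9(cos(9*90°) + i sin(9*90°))
= 19683(cos 90° + i sin 90°)
= 19683i


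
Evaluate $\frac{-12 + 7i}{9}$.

Divisor is real, so divide each part by 9:
= -4/3 + (7/9)i


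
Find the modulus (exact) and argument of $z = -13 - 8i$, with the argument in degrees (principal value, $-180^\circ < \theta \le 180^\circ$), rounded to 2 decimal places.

|z| = sqrt((-13)^2 + (-8)^2) = sqrt(233)
arg(z) = arctan(b/a) = arctan(-8/-13) (quadrant-adjusted) = -148.39°


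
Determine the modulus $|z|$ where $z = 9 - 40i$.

|z| = sqrt(a^2 + b^2) = sqrt(9^2 + (-40)^2) = sqrt(1681) = 41


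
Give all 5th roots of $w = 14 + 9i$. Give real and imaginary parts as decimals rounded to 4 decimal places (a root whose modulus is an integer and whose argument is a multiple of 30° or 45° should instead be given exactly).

|w| = sqrt(277) ≈ 16.643317, arg(w) ≈ 32.735226°
Root modulus = sqrt(277)^(1/5) ≈ 1.754882
Root arguments: θ_k = (arg(w) + 360°k)/5 for k = 0, 1, ..., 4
Compute each root as (root modulus)(cos θ_k + i sin θ_k) using full-precision intermediates, then round to 4 decimal places.
Roots: 1.7434 + 0.2001i, 0.3485 + 1.7199i, -1.5281 + 0.8629i, -1.2929 - 1.1866i, 0.7290 - 1.5963i


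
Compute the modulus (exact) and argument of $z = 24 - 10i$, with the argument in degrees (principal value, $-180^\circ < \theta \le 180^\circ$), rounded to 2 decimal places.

|z| = sqrt(24^2 + (-10)^2) = 26
arg(z) = arctan(b/a) = arctan(-10/24) (quadrant-adjusted) = -22.62°


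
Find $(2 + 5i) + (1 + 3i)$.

(2 + 1) + (5 + 3)i = 3 + 8i


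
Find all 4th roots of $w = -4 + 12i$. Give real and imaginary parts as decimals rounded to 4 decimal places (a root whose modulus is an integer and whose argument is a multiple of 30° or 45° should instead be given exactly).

|w| = sqrt(160) ≈ 12.649111, arg(w) ≈ 108.434949°
Root modulus = sqrt(160)^(1/4) ≈ 1.885884
Root arguments: θ_k = (arg(w) + 360°k)/4 for k = 0, 1, ..., 3
Compute each root as (root modulus)(cos θ_k + i sin θ_k) using full-precision intermediates, then round to 4 decimal places.
Roots: 1.6787 + 0.8594i, -0.8594 + 1.6787i, -1.6787 - 0.8594i, 0.8594 - 1.6787i


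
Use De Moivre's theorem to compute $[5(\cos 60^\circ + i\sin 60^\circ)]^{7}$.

By De Moivre: z^n = r^n(cos(nθ) + i sin(nθ))
= 5^7(cos(7*60°) + i sin(7*60°))
= 78125(cos 60° + i sin 60°)
= 78125/2 + (78125*sqrt(3)/2)i


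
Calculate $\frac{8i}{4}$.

Divisor is real, so divide each part by 4:
= 2i


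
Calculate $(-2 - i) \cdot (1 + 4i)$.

(a1*a2 - b1*b2) + (a1*b2 + b1*a2)i
= (-2 - (-4)) + (-8 + (-1))i
= 2 - 9i


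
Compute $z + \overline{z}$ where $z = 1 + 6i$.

z + conjugate(z) = (a + bi) + (a - bi) = 2a
= 2 * 1 = 2


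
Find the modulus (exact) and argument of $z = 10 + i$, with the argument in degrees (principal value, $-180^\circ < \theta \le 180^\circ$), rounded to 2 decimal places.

|z| = sqrt(10^2 + 1^2) = sqrt(101)
arg(z) = arctan(b/a) = arctan(1/10) (quadrant-adjusted) = 5.71°


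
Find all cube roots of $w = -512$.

|w| = 512, arg(w) = 180°
Root modulus = 512^(1/3) = 8
Root arguments: θ_k = (180° + 360°k)/3 for k = 0, 1, ..., 2
Roots: 4 + 4*sqrt(3)i, -8, 4 - 4*sqrt(3)i


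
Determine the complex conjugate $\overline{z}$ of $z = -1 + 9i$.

If z = a + bi, then conjugate(z) = a - bi
conjugate(-1 + 9i) = -1 - 9i


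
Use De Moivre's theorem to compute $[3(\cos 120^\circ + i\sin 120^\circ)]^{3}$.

By De Moivre: z^n = r^n(cos(nθ) + i sin(nθ))
= 3^3(cos(3*120°) + i sin(3*120°))
= 27(cos 0° + i sin 0°)
= 27


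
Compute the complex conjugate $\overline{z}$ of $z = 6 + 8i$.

If z = a + bi, then conjugate(z) = a - bi
conjugate(6 + 8i) = 6 - 8i


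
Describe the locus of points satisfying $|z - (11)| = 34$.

|z - z0| = r describes a circle centered at z0 with radius r
Here z0 = 11 and r = 34
Locus: Circle centered at (11, 0) with radius 34


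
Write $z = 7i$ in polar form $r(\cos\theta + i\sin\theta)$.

r = |z| = sqrt(a^2 + b^2) = sqrt((0)^2 + (7)^2) = sqrt(0 + 49) = sqrt(49) = 7
a = 0 and b > 0, so z lies on the positive imaginary axis: θ = 90°
z = 7(cos 90° + i sin 90°)


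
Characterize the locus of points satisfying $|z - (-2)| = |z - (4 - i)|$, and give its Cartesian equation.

|z - z1| = |z - z2| means z is equidistant from z1 and z2,
i.e. the perpendicular bisector of the segment from (-2, 0) to (4, -1) (midpoint (1, -1/2)).
With z = x + yi, square both sides:
(x - (-2))^2 + (y - 0)^2 = (x - 4)^2 + (y - (-1))^2
The x^2 and y^2 terms cancel: 12x + (-2)y = 17 - 4 = 13
Simplify: 12x - 2y = 13
Locus: Perpendicular bisector of the segment from (-2, 0) to (4, -1): the line 12x - 2y = 13
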